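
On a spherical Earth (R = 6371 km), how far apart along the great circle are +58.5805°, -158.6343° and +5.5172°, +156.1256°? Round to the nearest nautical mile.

Δλ = 156.1256 − -158.6343 = 314.7599°; wrapped into (−180°, 180°]: -45.2401°.
Δφ = 5.5172 − 58.5805 = -53.0633°.
a = sin²(Δφ/2) + cos φ₁ · cos φ₂ · sin²(Δλ/2) = 0.276293.
c = 2·atan2(√a, √(1−a)) = 1.10693 rad → d = 6371·c ≈ 7052.22 km ≈ 3807.89 nmi.

3808 nmi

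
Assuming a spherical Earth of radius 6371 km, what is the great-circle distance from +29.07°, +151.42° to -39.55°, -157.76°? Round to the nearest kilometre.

9264 km

Δλ = -157.76 − 151.42 = -309.18°; wrapped into (−180°, 180°]: 50.82°.
Δφ = -39.55 − 29.07 = -68.62°.
a = sin²(Δφ/2) + cos φ₁ · cos φ₂ · sin²(Δλ/2) = 0.441809.
c = 2·atan2(√a, √(1−a)) = 1.45415 rad → d = 6371·c ≈ 9264.40 km.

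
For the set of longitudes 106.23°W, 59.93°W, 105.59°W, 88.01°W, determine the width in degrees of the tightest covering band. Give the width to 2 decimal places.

46.30°

Sort the longitudes: -106.23°, -105.59°, -88.01°, -59.93°.
Eastward gaps between consecutive values (wrapping around): 0.64°, 17.58°, 28.08°, 313.70°.
Largest gap = 313.70° ⇒ minimal covering band is its complement: 360° − 313.70° = 46.30°.
Band runs from -106.23° eastward to -59.93°.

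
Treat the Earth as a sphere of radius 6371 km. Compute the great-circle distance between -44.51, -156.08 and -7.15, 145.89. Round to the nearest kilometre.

6949 km

Δλ = 145.89 − -156.08 = 301.97°; wrapped into (−180°, 180°]: -58.03°.
Δφ = -7.15 − -44.51 = 37.36°.
a = sin²(Δφ/2) + cos φ₁ · cos φ₂ · sin²(Δλ/2) = 0.269048.
c = 2·atan2(√a, √(1−a)) = 1.09066 rad → d = 6371·c ≈ 6948.57 km.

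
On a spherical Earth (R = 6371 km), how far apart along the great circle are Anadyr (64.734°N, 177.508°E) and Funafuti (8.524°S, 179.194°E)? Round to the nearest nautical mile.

Δλ = 179.194 − 177.508 = 1.686°.
Δφ = -8.524 − 64.734 = -73.258°.
a = sin²(Δφ/2) + cos φ₁ · cos φ₂ · sin²(Δλ/2) = 0.356060.
c = 2·atan2(√a, √(1−a)) = 1.27878 rad → d = 6371·c ≈ 8147.13 km ≈ 4399.10 nmi.

4399 nmi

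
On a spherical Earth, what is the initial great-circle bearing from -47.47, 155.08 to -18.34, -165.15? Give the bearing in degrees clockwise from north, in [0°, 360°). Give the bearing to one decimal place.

Δλ = -165.15 − 155.08 = -320.23°; wrapped into (−180°, 180°]: 39.77°.
θ = atan2( sin Δλ · cos φ₂ , cos φ₁ · sin φ₂ − sin φ₁ · cos φ₂ · cos Δλ )
  = atan2(0.60721, 0.32494) = 61.847° → normalised to [0°, 360°): 61.847°.

61.8°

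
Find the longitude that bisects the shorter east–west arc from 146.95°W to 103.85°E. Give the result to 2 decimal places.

Signed shortest Δλ from -146.95° to +103.85° is -109.20°.
Midpoint longitude = -146.95° + (-109.20°)/2 = -146.95° − 54.60° = -201.55°.
Normalise into (−180°, 180°]: +158.45°.
(The naïve average (-146.95 + +103.85)/2 = -21.55° is on the wrong side of the globe.)

158.45°E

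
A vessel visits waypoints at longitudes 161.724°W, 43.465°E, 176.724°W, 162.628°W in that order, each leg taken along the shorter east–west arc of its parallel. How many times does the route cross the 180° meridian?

2

Leg 1: -161.724° → +43.465°, shortest Δλ = -154.811° (west) — crosses 180°.
Leg 2: +43.465° → -176.724°, shortest Δλ = 139.811° (east) — crosses 180°.
Leg 3: -176.724° → -162.628°, shortest Δλ = 14.096° (east) — does not cross 180°.
Total crossings: 2.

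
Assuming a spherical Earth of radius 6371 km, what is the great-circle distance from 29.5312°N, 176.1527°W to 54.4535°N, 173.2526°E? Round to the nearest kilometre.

Δλ = 173.2526 − -176.1527 = 349.4053°; wrapped into (−180°, 180°]: -10.5947°.
Δφ = 54.4535 − 29.5312 = 24.9223°.
a = sin²(Δφ/2) + cos φ₁ · cos φ₂ · sin²(Δλ/2) = 0.050872.
c = 2·atan2(√a, √(1−a)) = 0.45501 rad → d = 6371·c ≈ 2898.87 km.

2899 km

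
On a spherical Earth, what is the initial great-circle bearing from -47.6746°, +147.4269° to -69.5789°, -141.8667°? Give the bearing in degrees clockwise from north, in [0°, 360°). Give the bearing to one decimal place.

Δλ = -141.8667 − 147.4269 = -289.2936°; wrapped into (−180°, 180°]: 70.7064°.
θ = atan2( sin Δλ · cos φ₂ , cos φ₁ · sin φ₂ − sin φ₁ · cos φ₂ · cos Δλ )
  = atan2(0.32932, -0.54579) = 148.894° → normalised to [0°, 360°): 148.894°.

148.9°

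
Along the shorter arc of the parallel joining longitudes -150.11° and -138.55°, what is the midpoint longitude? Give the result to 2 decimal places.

Signed shortest Δλ from -150.11° to -138.55° is +11.56°.
Midpoint longitude = -150.11° + (+11.56°)/2 = -150.11° + 5.78° = -144.33°.

-144.33°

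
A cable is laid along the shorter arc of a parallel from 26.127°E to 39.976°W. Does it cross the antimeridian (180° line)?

Signed shortest Δλ = ((-39.976 − 26.127 + 180) mod 360) − 180 = -66.103°.
Going west by 66.103° from +26.127° reaches -39.976° without touching 180°.

No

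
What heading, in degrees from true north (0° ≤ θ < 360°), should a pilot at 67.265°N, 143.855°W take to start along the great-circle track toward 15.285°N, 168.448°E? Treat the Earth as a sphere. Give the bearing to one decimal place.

Δλ = 168.448 − -143.855 = 312.303°; wrapped into (−180°, 180°]: -47.697°.
θ = atan2( sin Δλ · cos φ₂ , cos φ₁ · sin φ₂ − sin φ₁ · cos φ₂ · cos Δλ )
  = atan2(-0.71343, -0.49692) = -124.858° → normalised to [0°, 360°): 235.142°.

235.1°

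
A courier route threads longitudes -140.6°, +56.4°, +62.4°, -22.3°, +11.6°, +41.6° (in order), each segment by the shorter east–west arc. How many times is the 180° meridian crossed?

Leg 1: -140.6° → +56.4°, shortest Δλ = -163.0° (west) — crosses 180°.
Leg 2: +56.4° → +62.4°, shortest Δλ = 6.0° (east) — does not cross 180°.
Leg 3: +62.4° → -22.3°, shortest Δλ = -84.7° (west) — does not cross 180°.
Leg 4: -22.3° → +11.6°, shortest Δλ = 33.9° (east) — does not cross 180°.
Leg 5: +11.6° → +41.6°, shortest Δλ = 30.0° (east) — does not cross 180°.
Total crossings: 1.

1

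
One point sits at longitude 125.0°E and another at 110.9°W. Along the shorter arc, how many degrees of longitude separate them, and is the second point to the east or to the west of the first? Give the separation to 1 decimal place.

124.1° east

Raw difference: -110.9 − 125.0 = -235.9°.
Normalise into (−180°, 180°]: -235.9° + 360° = 124.1°.
Positive ⇒ the second point lies to the east; separation 124.1°.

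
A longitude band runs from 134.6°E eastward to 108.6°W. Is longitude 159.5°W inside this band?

Band width going east from +134.6° to -108.6°: ((-108.6 − 134.6) mod 360) = 116.8°.
Offset of -159.5° east of the west edge: ((-159.5 − 134.6) mod 360) = 65.9°.
65.9° ≤ 116.8° ⇒ inside.

Yes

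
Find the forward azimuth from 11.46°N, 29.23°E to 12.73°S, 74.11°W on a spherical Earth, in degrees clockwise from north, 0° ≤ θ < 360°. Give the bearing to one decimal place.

Δλ = -74.11 − 29.23 = -103.34°.
θ = atan2( sin Δλ · cos φ₂ , cos φ₁ · sin φ₂ − sin φ₁ · cos φ₂ · cos Δλ )
  = atan2(-0.94910, -0.17125) = -100.228° → normalised to [0°, 360°): 259.772°.

259.8°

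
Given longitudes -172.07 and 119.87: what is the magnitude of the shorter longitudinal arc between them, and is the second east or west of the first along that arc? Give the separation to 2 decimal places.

68.06° west

Raw difference: 119.87 − -172.07 = 291.94°.
Normalise into (−180°, 180°]: 291.94° − 360° = -68.06°.
Negative ⇒ the second point lies to the west; separation 68.06°.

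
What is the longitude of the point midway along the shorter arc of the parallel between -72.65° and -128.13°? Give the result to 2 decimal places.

Signed shortest Δλ from -72.65° to -128.13° is -55.48°.
Midpoint longitude = -72.65° + (-55.48°)/2 = -72.65° − 27.74° = -100.39°.

-100.39°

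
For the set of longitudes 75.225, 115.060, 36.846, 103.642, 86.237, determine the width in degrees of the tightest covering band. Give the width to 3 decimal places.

Sort the longitudes: +36.846°, +75.225°, +86.237°, +103.642°, +115.060°.
Eastward gaps between consecutive values (wrapping around): 38.379°, 11.012°, 17.405°, 11.418°, 281.786°.
Largest gap = 281.786° ⇒ minimal covering band is its complement: 360° − 281.786° = 78.214°.
Band runs from +36.846° eastward to +115.060°.

78.214°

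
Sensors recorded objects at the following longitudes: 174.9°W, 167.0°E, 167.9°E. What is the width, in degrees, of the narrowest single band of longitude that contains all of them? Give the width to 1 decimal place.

18.1°

Sort the longitudes: -174.9°, +167.0°, +167.9°.
Eastward gaps between consecutive values (wrapping around): 341.9°, 0.9°, 17.2°.
Largest gap = 341.9° ⇒ minimal covering band is its complement: 360° − 341.9° = 18.1°.
Band runs from +167.0° eastward to -174.9°, crossing the antimeridian.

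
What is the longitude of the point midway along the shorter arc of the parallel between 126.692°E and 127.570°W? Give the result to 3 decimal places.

Signed shortest Δλ from +126.692° to -127.570° is +105.738°.
Midpoint longitude = +126.692° + (+105.738°)/2 = +126.692° + 52.869° = +179.561°.
(The naïve average (+126.692 + -127.570)/2 = -0.439° is on the wrong side of the globe.)

179.561°E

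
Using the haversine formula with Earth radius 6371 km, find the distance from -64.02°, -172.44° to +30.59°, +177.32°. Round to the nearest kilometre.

Δλ = 177.32 − -172.44 = 349.76°; wrapped into (−180°, 180°]: -10.24°.
Δφ = 30.59 − -64.02 = 94.61°.
a = sin²(Δφ/2) + cos φ₁ · cos φ₂ · sin²(Δλ/2) = 0.543190.
c = 2·atan2(√a, √(1−a)) = 1.65728 rad → d = 6371·c ≈ 10558.55 km.

10559 km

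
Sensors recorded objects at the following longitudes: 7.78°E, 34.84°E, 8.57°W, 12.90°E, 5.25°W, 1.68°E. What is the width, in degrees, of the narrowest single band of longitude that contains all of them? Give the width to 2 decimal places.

Sort the longitudes: -8.57°, -5.25°, +1.68°, +7.78°, +12.90°, +34.84°.
Eastward gaps between consecutive values (wrapping around): 3.32°, 6.93°, 6.10°, 5.12°, 21.94°, 316.59°.
Largest gap = 316.59° ⇒ minimal covering band is its complement: 360° − 316.59° = 43.41°.
Band runs from -8.57° eastward to +34.84°.

43.41°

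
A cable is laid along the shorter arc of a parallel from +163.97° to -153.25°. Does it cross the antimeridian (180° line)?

Yes

Naïve |-153.25 − 163.97| = 317.22° > 180°, so the shorter arc goes the other way round — across 180°.
Signed shortest Δλ = ((-153.25 − 163.97 + 180) mod 360) − 180 = 42.78°.
Going east by 42.78° from +163.97° passes through 180° before reaching -153.25°.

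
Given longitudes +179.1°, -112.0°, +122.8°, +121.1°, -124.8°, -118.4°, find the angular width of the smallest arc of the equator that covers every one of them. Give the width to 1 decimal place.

126.9°

Sort the longitudes: -124.8°, -118.4°, -112.0°, +121.1°, +122.8°, +179.1°.
Eastward gaps between consecutive values (wrapping around): 6.4°, 6.4°, 233.1°, 1.7°, 56.3°, 56.1°.
Largest gap = 233.1° ⇒ minimal covering band is its complement: 360° − 233.1° = 126.9°.
Band runs from +121.1° eastward to -112.0°, crossing the antimeridian.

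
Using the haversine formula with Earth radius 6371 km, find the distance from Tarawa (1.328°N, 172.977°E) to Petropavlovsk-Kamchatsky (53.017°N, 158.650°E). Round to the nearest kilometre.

5898 km

Δλ = 158.650 − 172.977 = -14.327°.
Δφ = 53.017 − 1.328 = 51.689°.
a = sin²(Δφ/2) + cos φ₁ · cos φ₂ · sin²(Δλ/2) = 0.199387.
c = 2·atan2(√a, √(1−a)) = 0.92576 rad → d = 6371·c ≈ 5898.04 km.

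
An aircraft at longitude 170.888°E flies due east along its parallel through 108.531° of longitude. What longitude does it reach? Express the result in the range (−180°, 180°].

Start at +170.888°; shift +108.531° → +279.419°.
+279.419° lies outside (−180°, 180°]; subtract 360° → -80.581°.

80.581°W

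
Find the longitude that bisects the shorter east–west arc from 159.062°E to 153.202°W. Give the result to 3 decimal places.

Signed shortest Δλ from +159.062° to -153.202° is +47.736°.
Midpoint longitude = +159.062° + (+47.736°)/2 = +159.062° + 23.868° = +182.930°.
Normalise into (−180°, 180°]: -177.070°.
(The naïve average (+159.062 + -153.202)/2 = 2.93° is on the wrong side of the globe.)

177.070°W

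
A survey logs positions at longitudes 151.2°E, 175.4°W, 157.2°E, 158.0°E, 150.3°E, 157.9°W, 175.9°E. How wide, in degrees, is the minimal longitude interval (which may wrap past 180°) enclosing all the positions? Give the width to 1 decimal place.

Sort the longitudes: -175.4°, -157.9°, +150.3°, +151.2°, +157.2°, +158.0°, +175.9°.
Eastward gaps between consecutive values (wrapping around): 17.5°, 308.2°, 0.9°, 6.0°, 0.8°, 17.9°, 8.7°.
Largest gap = 308.2° ⇒ minimal covering band is its complement: 360° − 308.2° = 51.8°.
Band runs from +150.3° eastward to -157.9°, crossing the antimeridian.

51.8°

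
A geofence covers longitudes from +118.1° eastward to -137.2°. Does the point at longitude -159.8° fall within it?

Band width going east from +118.1° to -137.2°: ((-137.2 − 118.1) mod 360) = 104.7°.
Offset of -159.8° east of the west edge: ((-159.8 − 118.1) mod 360) = 82.1°.
82.1° ≤ 104.7° ⇒ inside.

Yes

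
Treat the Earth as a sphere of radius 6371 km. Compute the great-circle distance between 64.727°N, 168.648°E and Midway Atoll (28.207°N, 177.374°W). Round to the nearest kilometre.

4179 km

Δλ = -177.374 − 168.648 = -346.022°; wrapped into (−180°, 180°]: 13.978°.
Δφ = 28.207 − 64.727 = -36.520°.
a = sin²(Δφ/2) + cos φ₁ · cos φ₂ · sin²(Δλ/2) = 0.103746.
c = 2·atan2(√a, √(1−a)) = 0.65589 rad → d = 6371·c ≈ 4178.64 km.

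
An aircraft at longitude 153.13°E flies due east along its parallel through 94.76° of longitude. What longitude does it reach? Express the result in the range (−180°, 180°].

Start at +153.13°; shift +94.76° → +247.89°.
+247.89° lies outside (−180°, 180°]; subtract 360° → -112.11°.

112.11°W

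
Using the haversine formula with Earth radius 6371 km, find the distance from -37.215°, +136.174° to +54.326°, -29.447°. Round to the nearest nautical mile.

Δλ = -29.447 − 136.174 = -165.621°.
Δφ = 54.326 − -37.215 = 91.541°.
a = sin²(Δφ/2) + cos φ₁ · cos φ₂ · sin²(Δλ/2) = 0.970594.
c = 2·atan2(√a, √(1−a)) = 2.79693 rad → d = 6371·c ≈ 17819.22 km ≈ 9621.61 nmi.

9622 nmi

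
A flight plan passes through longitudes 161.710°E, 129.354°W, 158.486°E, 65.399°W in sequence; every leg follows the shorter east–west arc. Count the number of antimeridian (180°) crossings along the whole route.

Leg 1: +161.710° → -129.354°, shortest Δλ = 68.936° (east) — crosses 180°.
Leg 2: -129.354° → +158.486°, shortest Δλ = -72.16° (west) — crosses 180°.
Leg 3: +158.486° → -65.399°, shortest Δλ = 136.115° (east) — crosses 180°.
Total crossings: 3.

3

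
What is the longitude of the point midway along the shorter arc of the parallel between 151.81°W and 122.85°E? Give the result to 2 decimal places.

Signed shortest Δλ from -151.81° to +122.85° is -85.34°.
Midpoint longitude = -151.81° + (-85.34°)/2 = -151.81° − 42.67° = -194.48°.
Normalise into (−180°, 180°]: +165.52°.
(The naïve average (-151.81 + +122.85)/2 = -14.48° is on the wrong side of the globe.)

165.52°E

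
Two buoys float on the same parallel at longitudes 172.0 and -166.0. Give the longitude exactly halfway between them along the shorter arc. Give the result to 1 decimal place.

Signed shortest Δλ from +172.0° to -166.0° is +22.0°.
Midpoint longitude = +172.0° + (+22.0°)/2 = +172.0° + 11.0° = +183.0°.
Normalise into (−180°, 180°]: -177.0°.
(The naïve average (+172.0 + -166.0)/2 = 3.0° is on the wrong side of the globe.)

-177.0°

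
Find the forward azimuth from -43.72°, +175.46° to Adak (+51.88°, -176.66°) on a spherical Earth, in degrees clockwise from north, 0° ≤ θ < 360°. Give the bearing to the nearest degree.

5°

Δλ = -176.66 − 175.46 = -352.12°; wrapped into (−180°, 180°]: 7.88°.
θ = atan2( sin Δλ · cos φ₂ , cos φ₁ · sin φ₂ − sin φ₁ · cos φ₂ · cos Δλ )
  = atan2(0.08463, 0.99120) = 4.880° → normalised to [0°, 360°): 4.880°.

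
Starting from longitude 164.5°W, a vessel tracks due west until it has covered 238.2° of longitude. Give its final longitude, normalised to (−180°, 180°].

42.7°W

Start at -164.5°; shift −238.2° → -402.7°.
-402.7° lies outside (−180°, 180°]; add 360° → -42.7°.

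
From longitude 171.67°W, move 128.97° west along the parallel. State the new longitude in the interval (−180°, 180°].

Start at -171.67°; shift −128.97° → -300.64°.
-300.64° lies outside (−180°, 180°]; add 360° → +59.36°.

59.36°E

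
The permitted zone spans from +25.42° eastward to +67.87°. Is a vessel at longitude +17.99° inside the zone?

No

Band width going east from +25.42° to +67.87°: ((67.87 − 25.42) mod 360) = 42.45°.
Offset of +17.99° east of the west edge: ((17.99 − 25.42) mod 360) = 352.57°.
352.57° > 42.45° ⇒ outside.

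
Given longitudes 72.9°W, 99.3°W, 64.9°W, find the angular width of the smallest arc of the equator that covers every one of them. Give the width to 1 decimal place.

34.4°

Sort the longitudes: -99.3°, -72.9°, -64.9°.
Eastward gaps between consecutive values (wrapping around): 26.4°, 8.0°, 325.6°.
Largest gap = 325.6° ⇒ minimal covering band is its complement: 360° − 325.6° = 34.4°.
Band runs from -99.3° eastward to -64.9°.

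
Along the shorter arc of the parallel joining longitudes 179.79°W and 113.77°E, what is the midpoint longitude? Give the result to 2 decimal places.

Signed shortest Δλ from -179.79° to +113.77° is -66.44°.
Midpoint longitude = -179.79° + (-66.44°)/2 = -179.79° − 33.22° = -213.01°.
Normalise into (−180°, 180°]: +146.99°.
(The naïve average (-179.79 + +113.77)/2 = -33.01° is on the wrong side of the globe.)

146.99°E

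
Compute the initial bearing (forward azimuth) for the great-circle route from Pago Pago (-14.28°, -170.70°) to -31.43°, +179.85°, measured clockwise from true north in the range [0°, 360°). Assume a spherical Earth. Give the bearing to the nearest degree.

205°

Δλ = 179.85 − -170.70 = 350.55°; wrapped into (−180°, 180°]: -9.45°.
θ = atan2( sin Δλ · cos φ₂ , cos φ₁ · sin φ₂ − sin φ₁ · cos φ₂ · cos Δλ )
  = atan2(-0.14010, -0.29773) = -154.801° → normalised to [0°, 360°): 205.199°.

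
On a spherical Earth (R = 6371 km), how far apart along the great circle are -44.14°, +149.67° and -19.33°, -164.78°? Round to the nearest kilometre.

5025 km

Δλ = -164.78 − 149.67 = -314.45°; wrapped into (−180°, 180°]: 45.55°.
Δφ = -19.33 − -44.14 = 24.81°.
a = sin²(Δφ/2) + cos φ₁ · cos φ₂ · sin²(Δλ/2) = 0.147629.
c = 2·atan2(√a, √(1−a)) = 0.78874 rad → d = 6371·c ≈ 5025.04 km.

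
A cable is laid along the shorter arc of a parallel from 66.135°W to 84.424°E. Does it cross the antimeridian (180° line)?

No

Signed shortest Δλ = ((84.424 − -66.135 + 180) mod 360) − 180 = 150.559°.
Going east by 150.559° from -66.135° reaches +84.424° without touching 180°.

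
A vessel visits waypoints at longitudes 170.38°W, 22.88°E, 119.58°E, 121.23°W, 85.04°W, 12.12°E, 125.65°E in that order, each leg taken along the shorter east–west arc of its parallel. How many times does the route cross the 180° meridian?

Leg 1: -170.38° → +22.88°, shortest Δλ = -166.74° (west) — crosses 180°.
Leg 2: +22.88° → +119.58°, shortest Δλ = 96.7° (east) — does not cross 180°.
Leg 3: +119.58° → -121.23°, shortest Δλ = 119.19° (east) — crosses 180°.
Leg 4: -121.23° → -85.04°, shortest Δλ = 36.19° (east) — does not cross 180°.
Leg 5: -85.04° → +12.12°, shortest Δλ = 97.16° (east) — does not cross 180°.
Leg 6: +12.12° → +125.65°, shortest Δλ = 113.53° (east) — does not cross 180°.
Total crossings: 2.

2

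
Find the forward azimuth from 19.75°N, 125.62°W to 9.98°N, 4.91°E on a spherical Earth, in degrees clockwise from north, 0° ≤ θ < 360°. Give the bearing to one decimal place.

Δλ = 4.91 − -125.62 = 130.53°.
θ = atan2( sin Δλ · cos φ₂ , cos φ₁ · sin φ₂ − sin φ₁ · cos φ₂ · cos Δλ )
  = atan2(0.74856, 0.37938) = 63.124° → normalised to [0°, 360°): 63.124°.

63.1°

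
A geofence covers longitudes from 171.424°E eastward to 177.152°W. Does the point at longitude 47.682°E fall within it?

No

Band width going east from +171.424° to -177.152°: ((-177.152 − 171.424) mod 360) = 11.424°.
Offset of +47.682° east of the west edge: ((47.682 − 171.424) mod 360) = 236.258°.
236.258° > 11.424° ⇒ outside.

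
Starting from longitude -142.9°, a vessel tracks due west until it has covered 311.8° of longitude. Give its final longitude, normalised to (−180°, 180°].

Start at -142.9°; shift −311.8° → -454.7°.
-454.7° lies outside (−180°, 180°]; add 360° → -94.7°.

-94.7°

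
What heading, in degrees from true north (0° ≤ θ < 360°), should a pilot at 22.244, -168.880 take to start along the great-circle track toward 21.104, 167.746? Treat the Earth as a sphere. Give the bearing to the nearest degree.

271°

Δλ = 167.746 − -168.880 = 336.626°; wrapped into (−180°, 180°]: -23.374°.
θ = atan2( sin Δλ · cos φ₂ , cos φ₁ · sin φ₂ − sin φ₁ · cos φ₂ · cos Δλ )
  = atan2(-0.37012, 0.00909) = -88.594° → normalised to [0°, 360°): 271.406°.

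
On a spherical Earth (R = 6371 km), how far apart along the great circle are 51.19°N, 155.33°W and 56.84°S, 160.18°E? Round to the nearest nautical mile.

Δλ = 160.18 − -155.33 = 315.51°; wrapped into (−180°, 180°]: -44.49°.
Δφ = -56.84 − 51.19 = -108.03°.
a = sin²(Δφ/2) + cos φ₁ · cos φ₂ · sin²(Δλ/2) = 0.703887.
c = 2·atan2(√a, √(1−a)) = 1.99081 rad → d = 6371·c ≈ 12683.46 km ≈ 6848.52 nmi.

6849 nmi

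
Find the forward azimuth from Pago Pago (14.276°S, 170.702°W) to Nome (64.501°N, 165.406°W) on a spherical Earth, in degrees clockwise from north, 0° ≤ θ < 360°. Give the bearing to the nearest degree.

Δλ = -165.406 − -170.702 = 5.296°.
θ = atan2( sin Δλ · cos φ₂ , cos φ₁ · sin φ₂ − sin φ₁ · cos φ₂ · cos Δλ )
  = atan2(0.03974, 0.98042) = 2.321° → normalised to [0°, 360°): 2.321°.

2°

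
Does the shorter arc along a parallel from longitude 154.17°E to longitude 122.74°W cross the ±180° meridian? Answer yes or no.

Naïve |-122.74 − 154.17| = 276.91° > 180°, so the shorter arc goes the other way round — across 180°.
Signed shortest Δλ = ((-122.74 − 154.17 + 180) mod 360) − 180 = 83.09°.
Going east by 83.09° from +154.17° passes through 180° before reaching -122.74°.

Yes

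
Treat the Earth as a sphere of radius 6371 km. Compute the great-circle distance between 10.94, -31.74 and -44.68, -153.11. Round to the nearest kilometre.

13320 km

Δλ = -153.11 − -31.74 = -121.37°.
Δφ = -44.68 − 10.94 = -55.62°.
a = sin²(Δφ/2) + cos φ₁ · cos φ₂ · sin²(Δλ/2) = 0.748430.
c = 2·atan2(√a, √(1−a)) = 2.09077 rad → d = 6371·c ≈ 13320.32 km.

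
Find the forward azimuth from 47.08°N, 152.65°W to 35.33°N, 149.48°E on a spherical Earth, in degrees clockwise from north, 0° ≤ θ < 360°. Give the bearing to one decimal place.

276.3°

Δλ = 149.48 − -152.65 = 302.13°; wrapped into (−180°, 180°]: -57.87°.
θ = atan2( sin Δλ · cos φ₂ , cos φ₁ · sin φ₂ − sin φ₁ · cos φ₂ · cos Δλ )
  = atan2(-0.69088, 0.07605) = -83.718° → normalised to [0°, 360°): 276.282°.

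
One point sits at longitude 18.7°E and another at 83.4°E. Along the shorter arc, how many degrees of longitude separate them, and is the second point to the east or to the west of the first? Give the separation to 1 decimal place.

Raw difference: 83.4 − 18.7 = 64.7°.
Normalise into (−180°, 180°]: 64.7° stays 64.7°.
Positive ⇒ the second point lies to the east; separation 64.7°.

64.7° east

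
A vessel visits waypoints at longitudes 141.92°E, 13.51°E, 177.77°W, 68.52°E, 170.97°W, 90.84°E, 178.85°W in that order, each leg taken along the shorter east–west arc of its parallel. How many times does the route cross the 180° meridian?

5

Leg 1: +141.92° → +13.51°, shortest Δλ = -128.41° (west) — does not cross 180°.
Leg 2: +13.51° → -177.77°, shortest Δλ = 168.72° (east) — crosses 180°.
Leg 3: -177.77° → +68.52°, shortest Δλ = -113.71° (west) — crosses 180°.
Leg 4: +68.52° → -170.97°, shortest Δλ = 120.51° (east) — crosses 180°.
Leg 5: -170.97° → +90.84°, shortest Δλ = -98.19° (west) — crosses 180°.
Leg 6: +90.84° → -178.85°, shortest Δλ = 90.31° (east) — crosses 180°.
Total crossings: 5.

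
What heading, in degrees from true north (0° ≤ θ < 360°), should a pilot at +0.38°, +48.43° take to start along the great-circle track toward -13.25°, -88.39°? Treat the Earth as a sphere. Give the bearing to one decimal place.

Δλ = -88.39 − 48.43 = -136.82°.
θ = atan2( sin Δλ · cos φ₂ , cos φ₁ · sin φ₂ − sin φ₁ · cos φ₂ · cos Δλ )
  = atan2(-0.66608, -0.22449) = -108.625° → normalised to [0°, 360°): 251.375°.

251.4°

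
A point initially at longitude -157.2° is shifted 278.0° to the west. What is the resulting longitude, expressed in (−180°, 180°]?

-75.2°

Start at -157.2°; shift −278.0° → -435.2°.
-435.2° lies outside (−180°, 180°]; add 360° → -75.2°.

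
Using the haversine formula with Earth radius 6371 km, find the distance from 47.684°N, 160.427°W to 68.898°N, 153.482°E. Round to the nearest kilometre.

3437 km

Δλ = 153.482 − -160.427 = 313.909°; wrapped into (−180°, 180°]: -46.091°.
Δφ = 68.898 − 47.684 = 21.214°.
a = sin²(Δφ/2) + cos φ₁ · cos φ₂ · sin²(Δλ/2) = 0.071025.
c = 2·atan2(√a, √(1−a)) = 0.53953 rad → d = 6371·c ≈ 3437.35 km.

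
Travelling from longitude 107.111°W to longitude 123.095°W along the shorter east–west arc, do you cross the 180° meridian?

No

Signed shortest Δλ = ((-123.095 − -107.111 + 180) mod 360) − 180 = -15.984°.
Going west by 15.984° from -107.111° reaches -123.095° without touching 180°.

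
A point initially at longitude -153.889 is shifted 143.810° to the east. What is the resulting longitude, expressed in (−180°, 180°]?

-10.079°

Start at -153.889°; shift +143.810° → -10.079°.
-10.079° already lies in (−180°, 180°].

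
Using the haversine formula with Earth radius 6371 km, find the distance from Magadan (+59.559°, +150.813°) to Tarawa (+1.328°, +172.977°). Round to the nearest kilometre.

6752 km

Δλ = 172.977 − 150.813 = 22.164°.
Δφ = 1.328 − 59.559 = -58.231°.
a = sin²(Δφ/2) + cos φ₁ · cos φ₂ · sin²(Δλ/2) = 0.255466.
c = 2·atan2(√a, √(1−a)) = 1.05977 rad → d = 6371·c ≈ 6751.83 km.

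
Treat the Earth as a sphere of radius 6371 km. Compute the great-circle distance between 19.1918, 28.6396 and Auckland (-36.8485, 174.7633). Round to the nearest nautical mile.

8739 nmi

Δλ = 174.7633 − 28.6396 = 146.1237°.
Δφ = -36.8485 − 19.1918 = -56.0403°.
a = sin²(Δφ/2) + cos φ₁ · cos φ₂ · sin²(Δλ/2) = 0.912299.
c = 2·atan2(√a, √(1−a)) = 2.54029 rad → d = 6371·c ≈ 16184.16 km ≈ 8738.75 nmi.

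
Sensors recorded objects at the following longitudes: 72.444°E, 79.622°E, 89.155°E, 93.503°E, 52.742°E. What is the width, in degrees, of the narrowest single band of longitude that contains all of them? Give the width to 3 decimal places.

40.761°

Sort the longitudes: +52.742°, +72.444°, +79.622°, +89.155°, +93.503°.
Eastward gaps between consecutive values (wrapping around): 19.702°, 7.178°, 9.533°, 4.348°, 319.239°.
Largest gap = 319.239° ⇒ minimal covering band is its complement: 360° − 319.239° = 40.761°.
Band runs from +52.742° eastward to +93.503°.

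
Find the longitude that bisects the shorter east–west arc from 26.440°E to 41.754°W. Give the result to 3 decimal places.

Signed shortest Δλ from +26.440° to -41.754° is -68.194°.
Midpoint longitude = +26.440° + (-68.194°)/2 = +26.440° − 34.097° = -7.657°.

7.657°W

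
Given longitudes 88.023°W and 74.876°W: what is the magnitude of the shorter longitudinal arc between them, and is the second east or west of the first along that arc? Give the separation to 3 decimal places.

Raw difference: -74.876 − -88.023 = 13.147°.
Normalise into (−180°, 180°]: 13.147° stays 13.147°.
Positive ⇒ the second point lies to the east; separation 13.147°.

13.147° east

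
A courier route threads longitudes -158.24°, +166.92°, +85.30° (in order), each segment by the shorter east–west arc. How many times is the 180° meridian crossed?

1

Leg 1: -158.24° → +166.92°, shortest Δλ = -34.84° (west) — crosses 180°.
Leg 2: +166.92° → +85.30°, shortest Δλ = -81.62° (west) — does not cross 180°.
Total crossings: 1.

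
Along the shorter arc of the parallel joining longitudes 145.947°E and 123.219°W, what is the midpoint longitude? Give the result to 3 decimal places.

168.636°W

Signed shortest Δλ from +145.947° to -123.219° is +90.834°.
Midpoint longitude = +145.947° + (+90.834°)/2 = +145.947° + 45.417° = +191.364°.
Normalise into (−180°, 180°]: -168.636°.
(The naïve average (+145.947 + -123.219)/2 = 11.364° is on the wrong side of the globe.)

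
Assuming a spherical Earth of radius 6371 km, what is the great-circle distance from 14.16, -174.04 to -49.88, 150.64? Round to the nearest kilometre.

Δλ = 150.64 − -174.04 = 324.68°; wrapped into (−180°, 180°]: -35.32°.
Δφ = -49.88 − 14.16 = -64.04°.
a = sin²(Δφ/2) + cos φ₁ · cos φ₂ · sin²(Δλ/2) = 0.338631.
c = 2·atan2(√a, √(1−a)) = 1.24218 rad → d = 6371·c ≈ 7913.90 km.

7914 km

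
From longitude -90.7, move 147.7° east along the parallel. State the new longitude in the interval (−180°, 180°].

Start at -90.7°; shift +147.7° → +57.0°.
+57.0° already lies in (−180°, 180°].

+57.0°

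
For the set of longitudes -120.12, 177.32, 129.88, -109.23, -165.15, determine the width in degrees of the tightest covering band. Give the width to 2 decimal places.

120.89°

Sort the longitudes: -165.15°, -120.12°, -109.23°, +129.88°, +177.32°.
Eastward gaps between consecutive values (wrapping around): 45.03°, 10.89°, 239.11°, 47.44°, 17.53°.
Largest gap = 239.11° ⇒ minimal covering band is its complement: 360° − 239.11° = 120.89°.
Band runs from +129.88° eastward to -109.23°, crossing the antimeridian.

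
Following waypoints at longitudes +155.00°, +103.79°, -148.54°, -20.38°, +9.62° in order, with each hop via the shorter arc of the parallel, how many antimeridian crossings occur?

1

Leg 1: +155.00° → +103.79°, shortest Δλ = -51.21° (west) — does not cross 180°.
Leg 2: +103.79° → -148.54°, shortest Δλ = 107.67° (east) — crosses 180°.
Leg 3: -148.54° → -20.38°, shortest Δλ = 128.16° (east) — does not cross 180°.
Leg 4: -20.38° → +9.62°, shortest Δλ = 30.0° (east) — does not cross 180°.
Total crossings: 1.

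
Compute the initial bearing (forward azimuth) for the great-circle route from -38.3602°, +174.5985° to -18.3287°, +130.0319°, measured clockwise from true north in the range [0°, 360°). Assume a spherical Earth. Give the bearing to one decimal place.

284.6°

Δλ = 130.0319 − 174.5985 = -44.5666°.
θ = atan2( sin Δλ · cos φ₂ , cos φ₁ · sin φ₂ − sin φ₁ · cos φ₂ · cos Δλ )
  = atan2(-0.66614, 0.17313) = -75.431° → normalised to [0°, 360°): 284.569°.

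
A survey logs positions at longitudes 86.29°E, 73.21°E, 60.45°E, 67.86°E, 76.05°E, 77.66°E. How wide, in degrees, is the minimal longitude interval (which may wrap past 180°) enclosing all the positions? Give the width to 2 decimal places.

25.84°

Sort the longitudes: +60.45°, +67.86°, +73.21°, +76.05°, +77.66°, +86.29°.
Eastward gaps between consecutive values (wrapping around): 7.41°, 5.35°, 2.84°, 1.61°, 8.63°, 334.16°.
Largest gap = 334.16° ⇒ minimal covering band is its complement: 360° − 334.16° = 25.84°.
Band runs from +60.45° eastward to +86.29°.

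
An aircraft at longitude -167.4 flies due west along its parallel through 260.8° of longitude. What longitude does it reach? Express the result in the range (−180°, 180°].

Start at -167.4°; shift −260.8° → -428.2°.
-428.2° lies outside (−180°, 180°]; add 360° → -68.2°.

-68.2°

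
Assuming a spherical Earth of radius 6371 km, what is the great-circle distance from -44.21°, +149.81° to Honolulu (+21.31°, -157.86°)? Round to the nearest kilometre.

Δλ = -157.86 − 149.81 = -307.67°; wrapped into (−180°, 180°]: 52.33°.
Δφ = 21.31 − -44.21 = 65.52°.
a = sin²(Δφ/2) + cos φ₁ · cos φ₂ · sin²(Δλ/2) = 0.422658.
c = 2·atan2(√a, √(1−a)) = 1.41549 rad → d = 6371·c ≈ 9018.08 km.

9018 km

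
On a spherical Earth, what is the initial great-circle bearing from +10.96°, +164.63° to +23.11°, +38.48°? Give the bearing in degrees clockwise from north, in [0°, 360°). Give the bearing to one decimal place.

Δλ = 38.48 − 164.63 = -126.15°.
θ = atan2( sin Δλ · cos φ₂ , cos φ₁ · sin φ₂ − sin φ₁ · cos φ₂ · cos Δλ )
  = atan2(-0.74268, 0.48849) = -56.665° → normalised to [0°, 360°): 303.335°.

303.3°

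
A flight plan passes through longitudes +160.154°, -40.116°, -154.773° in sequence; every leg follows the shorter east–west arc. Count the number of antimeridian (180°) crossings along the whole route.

Leg 1: +160.154° → -40.116°, shortest Δλ = 159.73° (east) — crosses 180°.
Leg 2: -40.116° → -154.773°, shortest Δλ = -114.657° (west) — does not cross 180°.
Total crossings: 1.

1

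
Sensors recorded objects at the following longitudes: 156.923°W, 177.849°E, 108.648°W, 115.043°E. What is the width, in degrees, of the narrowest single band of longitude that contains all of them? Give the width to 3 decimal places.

Sort the longitudes: -156.923°, -108.648°, +115.043°, +177.849°.
Eastward gaps between consecutive values (wrapping around): 48.275°, 223.691°, 62.806°, 25.228°.
Largest gap = 223.691° ⇒ minimal covering band is its complement: 360° − 223.691° = 136.309°.
Band runs from +115.043° eastward to -108.648°, crossing the antimeridian.

136.309°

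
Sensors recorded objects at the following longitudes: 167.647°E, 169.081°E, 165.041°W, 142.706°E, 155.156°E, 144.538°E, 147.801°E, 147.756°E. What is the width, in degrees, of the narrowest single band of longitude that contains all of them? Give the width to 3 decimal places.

52.253°

Sort the longitudes: -165.041°, +142.706°, +144.538°, +147.756°, +147.801°, +155.156°, +167.647°, +169.081°.
Eastward gaps between consecutive values (wrapping around): 307.747°, 1.832°, 3.218°, 0.045°, 7.355°, 12.491°, 1.434°, 25.878°.
Largest gap = 307.747° ⇒ minimal covering band is its complement: 360° − 307.747° = 52.253°.
Band runs from +142.706° eastward to -165.041°, crossing the antimeridian.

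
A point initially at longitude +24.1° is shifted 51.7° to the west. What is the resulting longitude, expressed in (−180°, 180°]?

Start at +24.1°; shift −51.7° → -27.6°.
-27.6° already lies in (−180°, 180°].

-27.6°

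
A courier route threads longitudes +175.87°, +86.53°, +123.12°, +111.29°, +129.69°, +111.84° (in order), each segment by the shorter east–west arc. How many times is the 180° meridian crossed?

Leg 1: +175.87° → +86.53°, shortest Δλ = -89.34° (west) — does not cross 180°.
Leg 2: +86.53° → +123.12°, shortest Δλ = 36.59° (east) — does not cross 180°.
Leg 3: +123.12° → +111.29°, shortest Δλ = -11.83° (west) — does not cross 180°.
Leg 4: +111.29° → +129.69°, shortest Δλ = 18.4° (east) — does not cross 180°.
Leg 5: +129.69° → +111.84°, shortest Δλ = -17.85° (west) — does not cross 180°.
Total crossings: 0.

0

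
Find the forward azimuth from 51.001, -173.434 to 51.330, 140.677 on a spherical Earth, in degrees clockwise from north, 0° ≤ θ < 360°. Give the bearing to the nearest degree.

289°

Δλ = 140.677 − -173.434 = 314.111°; wrapped into (−180°, 180°]: -45.889°.
θ = atan2( sin Δλ · cos φ₂ , cos φ₁ · sin φ₂ − sin φ₁ · cos φ₂ · cos Δλ )
  = atan2(-0.44863, 0.15334) = -71.130° → normalised to [0°, 360°): 288.870°.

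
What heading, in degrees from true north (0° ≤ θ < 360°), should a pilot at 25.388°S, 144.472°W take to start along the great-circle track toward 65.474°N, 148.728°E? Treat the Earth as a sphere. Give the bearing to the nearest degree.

Δλ = 148.728 − -144.472 = 293.200°; wrapped into (−180°, 180°]: -66.800°.
θ = atan2( sin Δλ · cos φ₂ , cos φ₁ · sin φ₂ − sin φ₁ · cos φ₂ · cos Δλ )
  = atan2(-0.38154, 0.89202) = -23.157° → normalised to [0°, 360°): 336.843°.

337°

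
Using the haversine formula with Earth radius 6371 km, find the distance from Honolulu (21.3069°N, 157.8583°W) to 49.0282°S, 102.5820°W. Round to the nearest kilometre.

9538 km

Δλ = -102.5820 − -157.8583 = 55.2763°.
Δφ = -49.0282 − 21.3069 = -70.3351°.
a = sin²(Δφ/2) + cos φ₁ · cos φ₂ · sin²(Δλ/2) = 0.463194.
c = 2·atan2(√a, √(1−a)) = 1.49712 rad → d = 6371·c ≈ 9538.14 km.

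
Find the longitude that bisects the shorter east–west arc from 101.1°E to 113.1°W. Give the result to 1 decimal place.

174.0°E

Signed shortest Δλ from +101.1° to -113.1° is +145.8°.
Midpoint longitude = +101.1° + (+145.8°)/2 = +101.1° + 72.9° = +174.0°.
(The naïve average (+101.1 + -113.1)/2 = -6.0° is on the wrong side of the globe.)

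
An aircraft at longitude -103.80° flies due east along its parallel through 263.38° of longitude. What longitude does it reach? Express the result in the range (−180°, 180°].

+159.58°

Start at -103.80°; shift +263.38° → +159.58°.
+159.58° already lies in (−180°, 180°].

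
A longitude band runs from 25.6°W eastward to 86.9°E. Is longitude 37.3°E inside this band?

Yes

Band width going east from -25.6° to +86.9°: ((86.9 − -25.6) mod 360) = 112.5°.
Offset of +37.3° east of the west edge: ((37.3 − -25.6) mod 360) = 62.9°.
62.9° ≤ 112.5° ⇒ inside.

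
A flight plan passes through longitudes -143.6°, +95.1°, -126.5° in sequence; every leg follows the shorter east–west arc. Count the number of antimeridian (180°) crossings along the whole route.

2

Leg 1: -143.6° → +95.1°, shortest Δλ = -121.3° (west) — crosses 180°.
Leg 2: +95.1° → -126.5°, shortest Δλ = 138.4° (east) — crosses 180°.
Total crossings: 2.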